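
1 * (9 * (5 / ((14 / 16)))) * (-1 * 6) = -2160 / 7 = -308.57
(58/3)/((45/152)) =8816/135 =65.30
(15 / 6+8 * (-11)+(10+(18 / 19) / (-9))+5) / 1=-2683 / 38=-70.61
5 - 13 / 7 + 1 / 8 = 3.27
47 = 47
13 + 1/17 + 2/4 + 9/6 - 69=-917/17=-53.94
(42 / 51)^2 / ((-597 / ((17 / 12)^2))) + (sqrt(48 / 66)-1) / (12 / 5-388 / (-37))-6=-77878601 / 12809232 + 185 * sqrt(22) / 13112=-6.01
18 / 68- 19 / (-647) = 6469 / 21998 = 0.29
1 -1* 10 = -9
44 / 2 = 22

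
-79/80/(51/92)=-1.78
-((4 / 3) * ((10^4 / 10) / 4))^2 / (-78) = 500000 / 351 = 1424.50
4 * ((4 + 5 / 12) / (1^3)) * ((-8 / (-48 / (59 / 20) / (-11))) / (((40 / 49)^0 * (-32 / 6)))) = 34397 / 1920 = 17.92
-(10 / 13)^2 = -100 / 169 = -0.59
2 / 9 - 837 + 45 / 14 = -105029 / 126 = -833.56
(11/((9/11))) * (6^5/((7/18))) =1881792/7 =268827.43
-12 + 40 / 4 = -2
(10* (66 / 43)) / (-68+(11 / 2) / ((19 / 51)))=-25080 / 86989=-0.29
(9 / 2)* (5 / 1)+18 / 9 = 49 / 2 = 24.50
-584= -584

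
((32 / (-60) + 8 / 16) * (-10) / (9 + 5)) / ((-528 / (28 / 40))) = -1 / 31680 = -0.00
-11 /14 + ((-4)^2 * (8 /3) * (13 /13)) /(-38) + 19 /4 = 2.84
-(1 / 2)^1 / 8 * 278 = -139 / 8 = -17.38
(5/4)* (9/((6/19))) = 285/8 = 35.62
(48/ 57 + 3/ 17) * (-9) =-2961/ 323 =-9.17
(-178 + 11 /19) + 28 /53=-178131 /1007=-176.89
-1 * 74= -74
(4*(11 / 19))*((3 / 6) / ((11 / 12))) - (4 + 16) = -356 / 19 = -18.74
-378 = -378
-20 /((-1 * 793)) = 20 /793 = 0.03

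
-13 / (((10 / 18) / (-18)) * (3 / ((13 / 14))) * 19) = 4563 / 665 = 6.86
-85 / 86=-0.99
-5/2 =-2.50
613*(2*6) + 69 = 7425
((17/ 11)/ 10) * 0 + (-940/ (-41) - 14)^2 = 133956/ 1681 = 79.69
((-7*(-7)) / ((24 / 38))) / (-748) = -931 / 8976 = -0.10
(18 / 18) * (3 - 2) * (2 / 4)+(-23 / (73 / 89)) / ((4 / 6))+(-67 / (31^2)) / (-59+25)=-99128025 / 2385202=-41.56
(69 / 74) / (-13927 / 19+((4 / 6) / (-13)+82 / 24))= -598 / 467939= -0.00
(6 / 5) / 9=2 / 15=0.13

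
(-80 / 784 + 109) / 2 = 2668 / 49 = 54.45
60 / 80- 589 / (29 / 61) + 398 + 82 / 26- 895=-2611897 / 1508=-1732.03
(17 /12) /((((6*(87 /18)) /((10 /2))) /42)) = 595 /58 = 10.26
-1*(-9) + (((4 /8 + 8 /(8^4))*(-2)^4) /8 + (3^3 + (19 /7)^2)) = 44.37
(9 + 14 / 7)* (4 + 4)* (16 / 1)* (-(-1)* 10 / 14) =7040 / 7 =1005.71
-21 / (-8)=21 / 8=2.62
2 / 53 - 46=-2436 / 53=-45.96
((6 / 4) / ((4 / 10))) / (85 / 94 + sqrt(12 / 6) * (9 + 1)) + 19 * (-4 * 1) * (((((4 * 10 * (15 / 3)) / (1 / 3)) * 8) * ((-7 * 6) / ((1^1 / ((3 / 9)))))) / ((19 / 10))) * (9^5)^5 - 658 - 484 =13254 * sqrt(2) / 70399 + 271699279141348694613394418110182287 / 140798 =1929709790915699758614429000000.00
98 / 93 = 1.05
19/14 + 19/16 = 285/112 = 2.54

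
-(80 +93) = -173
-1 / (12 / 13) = -13 / 12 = -1.08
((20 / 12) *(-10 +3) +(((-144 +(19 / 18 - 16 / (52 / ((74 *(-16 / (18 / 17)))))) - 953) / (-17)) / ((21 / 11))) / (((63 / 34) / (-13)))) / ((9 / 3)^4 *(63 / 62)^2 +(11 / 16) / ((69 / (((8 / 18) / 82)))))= -15037820963296 / 7219555182189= -2.08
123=123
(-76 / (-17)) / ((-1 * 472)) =-19 / 2006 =-0.01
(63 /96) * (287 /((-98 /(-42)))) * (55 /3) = 47355 /32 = 1479.84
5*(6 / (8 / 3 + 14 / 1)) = 9 / 5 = 1.80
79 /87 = 0.91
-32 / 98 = -16 / 49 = -0.33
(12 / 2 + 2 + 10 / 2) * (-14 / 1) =-182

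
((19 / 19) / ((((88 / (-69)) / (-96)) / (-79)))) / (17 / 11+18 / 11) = -65412 / 35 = -1868.91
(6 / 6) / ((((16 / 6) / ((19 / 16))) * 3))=19 / 128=0.15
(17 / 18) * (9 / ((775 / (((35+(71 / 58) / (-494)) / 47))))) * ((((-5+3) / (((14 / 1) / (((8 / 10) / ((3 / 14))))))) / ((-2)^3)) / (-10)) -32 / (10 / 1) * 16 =-16030467222733 / 313094730000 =-51.20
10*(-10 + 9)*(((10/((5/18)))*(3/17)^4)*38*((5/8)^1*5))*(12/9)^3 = -8208000/83521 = -98.27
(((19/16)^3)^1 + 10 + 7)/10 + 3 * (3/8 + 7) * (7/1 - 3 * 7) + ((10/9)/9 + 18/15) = -1017089477/3317760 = -306.56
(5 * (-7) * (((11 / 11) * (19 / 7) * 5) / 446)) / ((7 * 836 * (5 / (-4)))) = 0.00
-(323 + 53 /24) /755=-1561 /3624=-0.43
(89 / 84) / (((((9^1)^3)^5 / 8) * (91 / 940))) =167320 / 393457953432874239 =0.00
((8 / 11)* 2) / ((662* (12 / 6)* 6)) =2 / 10923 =0.00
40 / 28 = 1.43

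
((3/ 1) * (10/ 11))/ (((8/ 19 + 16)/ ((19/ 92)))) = 1805/ 52624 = 0.03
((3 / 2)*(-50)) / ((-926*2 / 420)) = 17.01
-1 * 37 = -37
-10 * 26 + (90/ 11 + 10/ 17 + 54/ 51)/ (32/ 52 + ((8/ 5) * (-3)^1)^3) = -4345982095/ 16709572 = -260.09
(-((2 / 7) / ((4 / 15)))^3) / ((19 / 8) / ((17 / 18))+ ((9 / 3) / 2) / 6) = -57375 / 128968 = -0.44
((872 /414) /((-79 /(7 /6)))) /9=-1526 /441531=-0.00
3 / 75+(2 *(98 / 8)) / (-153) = -919 / 7650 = -0.12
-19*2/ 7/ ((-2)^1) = 19/ 7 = 2.71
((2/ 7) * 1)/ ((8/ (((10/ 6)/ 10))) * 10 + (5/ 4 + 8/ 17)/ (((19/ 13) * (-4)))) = 10336/ 17353833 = 0.00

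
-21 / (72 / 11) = -77 / 24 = -3.21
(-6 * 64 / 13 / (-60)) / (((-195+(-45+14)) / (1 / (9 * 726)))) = -0.00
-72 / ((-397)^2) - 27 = -4255515 / 157609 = -27.00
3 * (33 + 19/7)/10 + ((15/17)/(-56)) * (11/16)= 163035/15232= 10.70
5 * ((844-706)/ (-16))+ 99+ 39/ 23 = 10593/ 184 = 57.57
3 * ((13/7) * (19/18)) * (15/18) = 1235/252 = 4.90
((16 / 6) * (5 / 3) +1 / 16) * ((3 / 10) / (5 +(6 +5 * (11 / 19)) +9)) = 12331 / 208800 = 0.06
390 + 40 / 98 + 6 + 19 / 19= 19473 / 49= 397.41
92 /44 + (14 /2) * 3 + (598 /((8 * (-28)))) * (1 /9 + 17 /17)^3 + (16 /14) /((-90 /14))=10806203 /561330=19.25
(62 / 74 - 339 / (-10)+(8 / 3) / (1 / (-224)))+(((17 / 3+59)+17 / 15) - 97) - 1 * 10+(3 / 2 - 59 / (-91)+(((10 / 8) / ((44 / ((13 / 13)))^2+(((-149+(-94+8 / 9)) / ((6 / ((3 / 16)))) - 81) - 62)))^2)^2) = -3398923567834137507333850349 / 5649363755140968265435305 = -601.65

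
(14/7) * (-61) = -122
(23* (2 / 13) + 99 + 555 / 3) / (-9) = -1246 / 39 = -31.95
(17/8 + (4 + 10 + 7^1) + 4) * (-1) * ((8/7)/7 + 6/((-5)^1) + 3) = -14911/280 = -53.25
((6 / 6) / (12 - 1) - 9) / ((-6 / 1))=49 / 33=1.48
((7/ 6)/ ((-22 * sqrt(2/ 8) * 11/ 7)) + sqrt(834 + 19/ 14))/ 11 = -49/ 7986 + sqrt(163730)/ 154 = 2.62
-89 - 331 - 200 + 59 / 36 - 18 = -22909 / 36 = -636.36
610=610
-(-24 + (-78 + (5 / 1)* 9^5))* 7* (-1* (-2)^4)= 33056016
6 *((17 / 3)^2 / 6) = 32.11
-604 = -604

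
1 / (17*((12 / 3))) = 1 / 68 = 0.01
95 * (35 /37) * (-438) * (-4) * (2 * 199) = 2318509200 /37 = 62662410.81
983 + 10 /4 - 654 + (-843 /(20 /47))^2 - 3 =1569955041 /400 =3924887.60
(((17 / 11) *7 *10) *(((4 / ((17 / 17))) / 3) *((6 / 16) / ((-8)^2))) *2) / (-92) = -595 / 32384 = -0.02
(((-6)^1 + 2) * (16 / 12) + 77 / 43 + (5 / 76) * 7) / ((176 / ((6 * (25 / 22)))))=-68675 / 575168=-0.12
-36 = -36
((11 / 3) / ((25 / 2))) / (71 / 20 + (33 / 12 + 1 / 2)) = 11 / 255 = 0.04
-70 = -70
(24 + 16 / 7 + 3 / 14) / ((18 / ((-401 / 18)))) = -21253 / 648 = -32.80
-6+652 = 646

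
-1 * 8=-8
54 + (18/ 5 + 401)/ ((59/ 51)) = 119103/ 295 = 403.74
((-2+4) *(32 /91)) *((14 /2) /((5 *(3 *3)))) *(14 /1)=896 /585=1.53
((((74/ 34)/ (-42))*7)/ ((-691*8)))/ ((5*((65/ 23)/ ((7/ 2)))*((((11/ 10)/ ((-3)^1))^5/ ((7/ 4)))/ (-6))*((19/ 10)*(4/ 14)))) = 44331249375/ 934581851918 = 0.05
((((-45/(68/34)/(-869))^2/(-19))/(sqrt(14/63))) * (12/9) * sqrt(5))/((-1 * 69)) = 675 * sqrt(10)/660010714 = 0.00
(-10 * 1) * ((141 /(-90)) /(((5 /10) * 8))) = 47 /12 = 3.92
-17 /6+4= 7 /6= 1.17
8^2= 64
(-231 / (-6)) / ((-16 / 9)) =-693 / 32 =-21.66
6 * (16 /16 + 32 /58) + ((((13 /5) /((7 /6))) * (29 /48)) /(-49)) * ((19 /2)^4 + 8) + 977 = 4852731643 /6366080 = 762.28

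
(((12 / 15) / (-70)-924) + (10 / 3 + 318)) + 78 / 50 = -315587 / 525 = -601.12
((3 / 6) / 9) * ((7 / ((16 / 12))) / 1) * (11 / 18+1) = 203 / 432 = 0.47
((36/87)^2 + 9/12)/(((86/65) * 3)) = 67145/289304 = 0.23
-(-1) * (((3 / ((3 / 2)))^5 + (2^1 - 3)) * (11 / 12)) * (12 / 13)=341 / 13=26.23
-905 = -905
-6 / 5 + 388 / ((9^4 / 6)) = -0.85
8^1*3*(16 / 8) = 48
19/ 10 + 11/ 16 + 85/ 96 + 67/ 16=7.66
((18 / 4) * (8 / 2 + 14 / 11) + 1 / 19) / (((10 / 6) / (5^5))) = 9318750 / 209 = 44587.32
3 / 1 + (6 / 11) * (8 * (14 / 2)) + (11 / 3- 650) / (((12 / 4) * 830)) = 2735101 / 82170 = 33.29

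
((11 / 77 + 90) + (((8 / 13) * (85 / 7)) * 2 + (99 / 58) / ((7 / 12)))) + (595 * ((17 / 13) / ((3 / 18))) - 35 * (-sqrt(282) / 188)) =4779.60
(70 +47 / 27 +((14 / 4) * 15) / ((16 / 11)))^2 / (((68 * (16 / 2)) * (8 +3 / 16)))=8680462561 / 3324893184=2.61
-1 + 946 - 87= 858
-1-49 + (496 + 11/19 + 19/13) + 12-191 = 66453/247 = 269.04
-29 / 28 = -1.04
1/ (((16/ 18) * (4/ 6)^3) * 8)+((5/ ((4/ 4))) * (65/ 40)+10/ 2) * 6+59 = 70771/ 512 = 138.22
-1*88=-88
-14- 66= -80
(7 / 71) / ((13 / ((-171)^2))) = 204687 / 923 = 221.76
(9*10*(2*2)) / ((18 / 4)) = 80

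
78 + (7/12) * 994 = 3947/6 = 657.83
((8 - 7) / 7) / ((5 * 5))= 1 / 175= 0.01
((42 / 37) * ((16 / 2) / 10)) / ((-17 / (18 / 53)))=-3024 / 166685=-0.02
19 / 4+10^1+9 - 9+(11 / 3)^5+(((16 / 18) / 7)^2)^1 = 32269277 / 47628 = 677.53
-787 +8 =-779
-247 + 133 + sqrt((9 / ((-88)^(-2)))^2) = 69582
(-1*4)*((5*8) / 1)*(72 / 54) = -640 / 3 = -213.33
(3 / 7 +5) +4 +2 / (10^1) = 337 / 35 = 9.63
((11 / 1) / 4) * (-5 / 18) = -0.76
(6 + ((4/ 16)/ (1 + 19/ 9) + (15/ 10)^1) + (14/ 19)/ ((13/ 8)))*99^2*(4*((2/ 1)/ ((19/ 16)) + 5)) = 276636841569/ 131404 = 2105239.12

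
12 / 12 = 1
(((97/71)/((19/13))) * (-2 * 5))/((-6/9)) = 14.02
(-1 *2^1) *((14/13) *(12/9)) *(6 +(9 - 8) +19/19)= -896/39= -22.97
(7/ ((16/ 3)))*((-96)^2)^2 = 111476736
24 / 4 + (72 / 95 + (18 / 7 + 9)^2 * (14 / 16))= 123.92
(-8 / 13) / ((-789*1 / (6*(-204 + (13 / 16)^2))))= -52055 / 54704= -0.95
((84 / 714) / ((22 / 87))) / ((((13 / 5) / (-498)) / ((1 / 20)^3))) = -21663 / 1944800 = -0.01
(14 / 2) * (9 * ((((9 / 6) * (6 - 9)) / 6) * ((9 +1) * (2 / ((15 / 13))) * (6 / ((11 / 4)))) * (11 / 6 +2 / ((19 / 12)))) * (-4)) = 4625712 / 209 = 22132.59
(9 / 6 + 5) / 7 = 13 / 14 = 0.93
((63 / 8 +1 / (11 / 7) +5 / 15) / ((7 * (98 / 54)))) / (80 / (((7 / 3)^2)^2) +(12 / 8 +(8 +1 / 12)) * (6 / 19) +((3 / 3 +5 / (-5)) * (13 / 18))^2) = 558999 / 4596724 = 0.12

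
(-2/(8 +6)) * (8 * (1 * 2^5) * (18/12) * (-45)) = 17280/7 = 2468.57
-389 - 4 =-393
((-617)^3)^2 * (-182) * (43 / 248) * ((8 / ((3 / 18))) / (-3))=863536747268824380388 / 31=27856024105445947754.45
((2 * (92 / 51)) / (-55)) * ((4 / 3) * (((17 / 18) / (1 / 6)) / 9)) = -736 / 13365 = -0.06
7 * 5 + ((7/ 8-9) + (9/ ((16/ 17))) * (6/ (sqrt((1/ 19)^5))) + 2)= 231/ 8 + 165699 * sqrt(19)/ 8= 90312.02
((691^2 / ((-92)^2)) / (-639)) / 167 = -477481 / 903218832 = -0.00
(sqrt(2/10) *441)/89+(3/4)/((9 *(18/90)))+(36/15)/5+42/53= 26857/15900+441 *sqrt(5)/445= 3.91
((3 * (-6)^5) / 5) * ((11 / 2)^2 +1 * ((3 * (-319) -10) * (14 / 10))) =6175154.88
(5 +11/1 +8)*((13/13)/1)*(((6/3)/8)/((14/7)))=3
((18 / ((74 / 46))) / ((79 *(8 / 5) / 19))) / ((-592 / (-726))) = 7138395 / 3460832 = 2.06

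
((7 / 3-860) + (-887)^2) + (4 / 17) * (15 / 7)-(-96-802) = 280891112 / 357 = 786809.84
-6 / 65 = -0.09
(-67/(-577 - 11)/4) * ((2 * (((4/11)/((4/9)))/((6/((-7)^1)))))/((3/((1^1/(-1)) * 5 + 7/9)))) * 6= 0.46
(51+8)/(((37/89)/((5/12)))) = 26255/444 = 59.13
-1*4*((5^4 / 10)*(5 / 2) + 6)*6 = -3894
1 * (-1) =-1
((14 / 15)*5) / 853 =0.01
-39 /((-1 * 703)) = 39 /703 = 0.06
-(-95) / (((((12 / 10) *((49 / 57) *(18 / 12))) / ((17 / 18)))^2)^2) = 646269576809375 / 49018425731856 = 13.18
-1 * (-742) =742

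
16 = 16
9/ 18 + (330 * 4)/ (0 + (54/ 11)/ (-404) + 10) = 5888273/ 44386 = 132.66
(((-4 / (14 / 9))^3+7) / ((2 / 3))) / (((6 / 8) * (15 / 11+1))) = -37741 / 4459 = -8.46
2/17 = 0.12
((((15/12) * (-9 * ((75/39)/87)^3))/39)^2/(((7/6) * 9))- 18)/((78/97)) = -11528514385440796877145863/515019542992226996343984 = -22.38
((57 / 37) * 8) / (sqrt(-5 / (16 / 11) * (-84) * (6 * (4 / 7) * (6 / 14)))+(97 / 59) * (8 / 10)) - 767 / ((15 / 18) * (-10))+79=3132900 * sqrt(2310) / 250636483+1071481235308 / 6265912075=171.60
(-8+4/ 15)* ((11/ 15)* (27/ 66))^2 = -87/ 125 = -0.70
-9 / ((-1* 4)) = 9 / 4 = 2.25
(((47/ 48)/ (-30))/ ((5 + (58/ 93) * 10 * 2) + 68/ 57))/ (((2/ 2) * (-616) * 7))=27683/ 68266894080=0.00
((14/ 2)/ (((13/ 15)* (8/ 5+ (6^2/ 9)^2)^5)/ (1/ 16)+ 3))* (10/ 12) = 546875/ 2195365055138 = 0.00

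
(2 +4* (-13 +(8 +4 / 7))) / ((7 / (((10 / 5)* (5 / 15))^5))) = -3520 / 11907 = -0.30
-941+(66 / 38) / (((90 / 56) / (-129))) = -102639 / 95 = -1080.41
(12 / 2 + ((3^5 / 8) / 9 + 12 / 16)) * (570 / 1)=23085 / 4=5771.25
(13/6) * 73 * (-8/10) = -1898/15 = -126.53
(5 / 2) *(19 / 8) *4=95 / 4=23.75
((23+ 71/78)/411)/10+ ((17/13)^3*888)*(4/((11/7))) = 602478188831/119191644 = 5054.70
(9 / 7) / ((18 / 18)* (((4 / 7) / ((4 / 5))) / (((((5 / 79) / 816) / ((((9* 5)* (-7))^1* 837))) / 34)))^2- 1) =9 / 47705265554949159091193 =0.00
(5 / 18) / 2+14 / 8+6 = 71 / 9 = 7.89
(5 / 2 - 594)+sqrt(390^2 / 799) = -1183 / 2+390 * sqrt(799) / 799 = -577.70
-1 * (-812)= 812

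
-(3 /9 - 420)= 1259 /3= 419.67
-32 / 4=-8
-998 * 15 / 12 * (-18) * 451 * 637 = 6451029585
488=488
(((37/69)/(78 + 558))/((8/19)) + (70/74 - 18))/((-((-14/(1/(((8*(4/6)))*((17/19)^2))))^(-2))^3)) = 509447862304479561935116040780382208/654965883875639991924063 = 777823509355.81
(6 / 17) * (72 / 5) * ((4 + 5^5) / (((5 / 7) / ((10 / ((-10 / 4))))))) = -37848384 / 425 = -89055.02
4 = 4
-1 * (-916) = 916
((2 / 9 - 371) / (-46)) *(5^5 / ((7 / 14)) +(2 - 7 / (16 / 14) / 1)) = 166739879 / 3312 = 50344.17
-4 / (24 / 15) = -5 / 2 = -2.50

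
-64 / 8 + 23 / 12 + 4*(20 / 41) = -2033 / 492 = -4.13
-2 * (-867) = 1734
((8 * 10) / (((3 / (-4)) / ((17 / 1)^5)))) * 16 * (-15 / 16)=2271771200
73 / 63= 1.16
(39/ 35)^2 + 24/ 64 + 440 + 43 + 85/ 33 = 487.19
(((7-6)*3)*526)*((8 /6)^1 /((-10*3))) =-1052 /15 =-70.13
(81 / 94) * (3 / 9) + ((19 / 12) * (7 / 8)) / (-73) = 88357 / 329376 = 0.27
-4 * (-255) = 1020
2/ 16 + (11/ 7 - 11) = -521/ 56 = -9.30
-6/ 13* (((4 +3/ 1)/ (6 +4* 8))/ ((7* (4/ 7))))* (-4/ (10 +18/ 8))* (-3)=-36/ 1729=-0.02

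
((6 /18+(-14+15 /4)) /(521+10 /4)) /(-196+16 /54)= 0.00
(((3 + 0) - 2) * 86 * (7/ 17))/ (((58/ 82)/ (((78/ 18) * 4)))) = 1283464/ 1479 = 867.79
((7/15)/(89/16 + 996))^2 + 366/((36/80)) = 46994514387544/57780140625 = 813.33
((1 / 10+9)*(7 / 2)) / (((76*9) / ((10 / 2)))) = 637 / 2736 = 0.23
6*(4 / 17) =24 / 17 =1.41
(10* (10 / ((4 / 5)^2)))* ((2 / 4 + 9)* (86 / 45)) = 102125 / 36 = 2836.81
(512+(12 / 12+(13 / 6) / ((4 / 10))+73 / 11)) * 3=69307 / 44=1575.16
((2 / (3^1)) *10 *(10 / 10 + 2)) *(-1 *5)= -100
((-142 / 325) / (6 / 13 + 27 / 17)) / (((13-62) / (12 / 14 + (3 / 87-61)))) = -29455628 / 112649775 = -0.26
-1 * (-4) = 4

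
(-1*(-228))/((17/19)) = 4332/17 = 254.82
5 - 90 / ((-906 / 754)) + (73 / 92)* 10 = 610105 / 6946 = 87.84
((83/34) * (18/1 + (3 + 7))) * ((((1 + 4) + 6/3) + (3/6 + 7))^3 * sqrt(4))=14170009/34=416764.97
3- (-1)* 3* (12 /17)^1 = 87 /17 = 5.12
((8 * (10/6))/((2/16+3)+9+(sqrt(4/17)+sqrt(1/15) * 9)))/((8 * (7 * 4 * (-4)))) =-425/(3360 * sqrt(17)+17136 * sqrt(15)+346290) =-0.00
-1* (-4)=4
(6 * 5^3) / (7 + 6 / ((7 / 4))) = 5250 / 73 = 71.92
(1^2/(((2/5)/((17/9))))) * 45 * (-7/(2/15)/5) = -8925/4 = -2231.25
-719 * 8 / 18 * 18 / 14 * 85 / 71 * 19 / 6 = -2322370 / 1491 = -1557.59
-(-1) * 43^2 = 1849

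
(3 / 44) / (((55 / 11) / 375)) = 225 / 44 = 5.11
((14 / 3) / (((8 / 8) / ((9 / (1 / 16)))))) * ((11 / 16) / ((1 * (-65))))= -462 / 65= -7.11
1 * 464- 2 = 462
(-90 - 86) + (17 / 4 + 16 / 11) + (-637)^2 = 17846343 / 44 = 405598.70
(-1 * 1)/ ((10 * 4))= -0.02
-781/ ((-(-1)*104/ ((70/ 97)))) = -27335/ 5044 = -5.42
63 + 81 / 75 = 1602 / 25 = 64.08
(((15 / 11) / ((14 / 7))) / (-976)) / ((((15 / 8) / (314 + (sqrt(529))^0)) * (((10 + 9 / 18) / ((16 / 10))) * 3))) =-4 / 671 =-0.01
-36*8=-288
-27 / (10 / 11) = -297 / 10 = -29.70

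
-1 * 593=-593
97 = 97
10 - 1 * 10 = 0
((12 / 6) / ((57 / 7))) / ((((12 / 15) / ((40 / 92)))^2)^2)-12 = -1528555577 / 127607496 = -11.98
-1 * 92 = -92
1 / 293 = 0.00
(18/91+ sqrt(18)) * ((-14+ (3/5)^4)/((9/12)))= -34676 * sqrt(2)/625 -208056/56875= -82.12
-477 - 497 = -974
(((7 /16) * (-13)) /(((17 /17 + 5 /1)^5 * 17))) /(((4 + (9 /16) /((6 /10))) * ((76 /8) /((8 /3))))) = -91 /37203786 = -0.00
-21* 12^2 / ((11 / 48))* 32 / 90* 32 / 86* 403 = -1663893504 / 2365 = -703549.05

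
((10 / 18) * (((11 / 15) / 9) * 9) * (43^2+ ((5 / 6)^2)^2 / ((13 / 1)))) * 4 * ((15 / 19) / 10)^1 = 237.89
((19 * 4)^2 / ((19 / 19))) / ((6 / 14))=40432 / 3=13477.33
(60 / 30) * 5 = 10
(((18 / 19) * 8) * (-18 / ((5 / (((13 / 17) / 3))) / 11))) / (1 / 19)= -123552 / 85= -1453.55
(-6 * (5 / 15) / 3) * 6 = -4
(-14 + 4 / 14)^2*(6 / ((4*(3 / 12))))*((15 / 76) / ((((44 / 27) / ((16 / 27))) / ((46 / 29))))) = 38154240 / 296989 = 128.47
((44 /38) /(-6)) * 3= -11 /19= -0.58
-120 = -120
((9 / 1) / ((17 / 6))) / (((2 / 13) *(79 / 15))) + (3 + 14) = 28096 / 1343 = 20.92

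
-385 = -385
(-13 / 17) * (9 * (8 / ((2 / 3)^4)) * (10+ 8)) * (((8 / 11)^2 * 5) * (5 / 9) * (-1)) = 15163200 / 2057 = 7371.51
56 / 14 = 4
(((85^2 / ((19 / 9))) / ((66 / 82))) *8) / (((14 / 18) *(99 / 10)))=71094000 / 16093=4417.70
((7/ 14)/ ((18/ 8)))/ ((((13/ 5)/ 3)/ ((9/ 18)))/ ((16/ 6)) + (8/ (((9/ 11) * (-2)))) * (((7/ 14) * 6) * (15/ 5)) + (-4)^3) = -40/ 19323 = -0.00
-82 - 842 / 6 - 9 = -694 / 3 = -231.33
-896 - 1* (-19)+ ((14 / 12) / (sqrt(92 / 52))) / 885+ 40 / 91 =-79767 / 91+ 7* sqrt(299) / 122130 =-876.56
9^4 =6561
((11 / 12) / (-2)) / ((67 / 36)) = -33 / 134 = -0.25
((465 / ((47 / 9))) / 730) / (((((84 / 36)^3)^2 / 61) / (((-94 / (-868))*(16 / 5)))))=4802652 / 300593195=0.02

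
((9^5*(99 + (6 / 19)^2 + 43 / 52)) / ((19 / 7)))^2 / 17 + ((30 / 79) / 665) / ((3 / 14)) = 47493259747376847504445487 / 170845799566832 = 277989039635.70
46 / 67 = 0.69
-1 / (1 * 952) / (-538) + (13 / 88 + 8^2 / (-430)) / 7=-189701 / 1211296240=-0.00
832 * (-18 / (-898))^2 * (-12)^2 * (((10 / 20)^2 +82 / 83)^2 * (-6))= -614731897728 / 1388829289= -442.63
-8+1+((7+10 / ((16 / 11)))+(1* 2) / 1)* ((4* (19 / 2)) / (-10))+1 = -2653 / 40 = -66.32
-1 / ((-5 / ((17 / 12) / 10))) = 17 / 600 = 0.03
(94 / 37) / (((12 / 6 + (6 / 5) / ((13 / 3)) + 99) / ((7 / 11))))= 42770 / 2679281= 0.02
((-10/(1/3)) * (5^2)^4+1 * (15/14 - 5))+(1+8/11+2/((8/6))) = -902343804/77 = -11718750.70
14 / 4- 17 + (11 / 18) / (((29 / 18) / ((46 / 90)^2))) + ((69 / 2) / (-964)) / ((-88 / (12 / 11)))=-367168458781 / 27399675600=-13.40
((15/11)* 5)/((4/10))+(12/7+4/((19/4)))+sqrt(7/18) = sqrt(14)/6+57355/2926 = 20.23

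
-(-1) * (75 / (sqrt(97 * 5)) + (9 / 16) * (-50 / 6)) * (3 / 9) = -25 / 16 + 5 * sqrt(485) / 97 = -0.43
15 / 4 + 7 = 43 / 4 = 10.75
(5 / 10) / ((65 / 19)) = 19 / 130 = 0.15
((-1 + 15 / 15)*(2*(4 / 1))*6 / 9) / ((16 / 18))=0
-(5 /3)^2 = -25 /9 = -2.78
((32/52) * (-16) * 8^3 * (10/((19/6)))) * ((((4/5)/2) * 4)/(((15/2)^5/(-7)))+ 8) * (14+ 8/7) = -843988349222912/437653125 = -1928441.27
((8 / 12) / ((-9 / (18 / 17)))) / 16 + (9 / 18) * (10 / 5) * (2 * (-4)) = -1633 / 204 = -8.00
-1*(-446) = 446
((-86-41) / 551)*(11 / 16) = -1397 / 8816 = -0.16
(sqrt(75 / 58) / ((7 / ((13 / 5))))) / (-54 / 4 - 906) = -13 * sqrt(174) / 373317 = -0.00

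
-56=-56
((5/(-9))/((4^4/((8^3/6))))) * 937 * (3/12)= -4685/108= -43.38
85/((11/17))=1445/11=131.36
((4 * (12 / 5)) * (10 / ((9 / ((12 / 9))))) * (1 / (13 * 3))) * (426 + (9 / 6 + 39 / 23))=156.52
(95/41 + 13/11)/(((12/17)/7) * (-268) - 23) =-187782/2684803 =-0.07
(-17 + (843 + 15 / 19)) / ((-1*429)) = -1.93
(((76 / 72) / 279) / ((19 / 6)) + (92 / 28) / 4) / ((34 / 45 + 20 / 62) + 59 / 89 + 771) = 8579155 / 8058931944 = 0.00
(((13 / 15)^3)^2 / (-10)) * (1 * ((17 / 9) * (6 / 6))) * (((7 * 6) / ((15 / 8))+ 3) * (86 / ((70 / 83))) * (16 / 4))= -829.26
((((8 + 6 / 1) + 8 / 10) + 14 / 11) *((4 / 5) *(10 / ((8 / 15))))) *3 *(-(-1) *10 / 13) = 6120 / 11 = 556.36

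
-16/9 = -1.78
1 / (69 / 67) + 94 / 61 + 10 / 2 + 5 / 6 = 23417 / 2806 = 8.35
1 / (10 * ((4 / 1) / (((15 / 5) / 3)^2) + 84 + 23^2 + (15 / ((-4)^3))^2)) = 2048 / 12637285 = 0.00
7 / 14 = 1 / 2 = 0.50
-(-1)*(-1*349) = -349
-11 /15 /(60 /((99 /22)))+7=1389 /200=6.94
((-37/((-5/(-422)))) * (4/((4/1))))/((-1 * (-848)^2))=7807/1797760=0.00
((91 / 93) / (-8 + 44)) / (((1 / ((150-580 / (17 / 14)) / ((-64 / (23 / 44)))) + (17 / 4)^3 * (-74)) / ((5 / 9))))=-233160200 / 87708346150599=-0.00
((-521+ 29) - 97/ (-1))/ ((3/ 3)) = -395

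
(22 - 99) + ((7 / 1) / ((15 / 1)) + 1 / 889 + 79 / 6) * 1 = -1689959 / 26670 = -63.37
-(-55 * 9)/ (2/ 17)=8415/ 2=4207.50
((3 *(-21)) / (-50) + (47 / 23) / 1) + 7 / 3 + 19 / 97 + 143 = 49806859 / 334650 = 148.83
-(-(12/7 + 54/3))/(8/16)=39.43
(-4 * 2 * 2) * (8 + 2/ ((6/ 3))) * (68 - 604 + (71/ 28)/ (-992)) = 133992063/ 1736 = 77184.37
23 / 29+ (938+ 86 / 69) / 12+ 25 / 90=952573 / 12006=79.34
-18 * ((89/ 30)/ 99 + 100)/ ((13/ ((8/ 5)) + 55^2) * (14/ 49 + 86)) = -4159246/ 604562475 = -0.01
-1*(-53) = 53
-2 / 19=-0.11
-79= -79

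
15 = 15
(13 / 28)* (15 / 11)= 195 / 308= 0.63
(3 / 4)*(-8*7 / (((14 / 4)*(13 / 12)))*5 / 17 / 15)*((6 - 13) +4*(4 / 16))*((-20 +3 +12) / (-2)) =720 / 221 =3.26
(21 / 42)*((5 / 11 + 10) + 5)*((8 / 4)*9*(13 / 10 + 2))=459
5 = 5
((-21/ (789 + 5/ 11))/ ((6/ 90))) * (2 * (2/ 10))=-693/ 4342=-0.16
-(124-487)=363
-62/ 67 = -0.93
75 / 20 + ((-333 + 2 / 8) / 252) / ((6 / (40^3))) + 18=-10631557 / 756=-14062.91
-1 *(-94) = 94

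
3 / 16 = 0.19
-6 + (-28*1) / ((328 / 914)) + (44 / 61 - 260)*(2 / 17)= -4869377 / 42517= -114.53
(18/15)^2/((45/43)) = 172/125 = 1.38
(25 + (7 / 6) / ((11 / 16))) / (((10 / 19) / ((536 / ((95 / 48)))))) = 3777728 / 275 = 13737.19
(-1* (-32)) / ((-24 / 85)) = -340 / 3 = -113.33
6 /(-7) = -6 /7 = -0.86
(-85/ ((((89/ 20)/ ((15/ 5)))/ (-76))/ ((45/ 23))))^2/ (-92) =-76055841000000/ 96374807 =-789167.25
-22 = -22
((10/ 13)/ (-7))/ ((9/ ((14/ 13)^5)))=-768320/ 43441281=-0.02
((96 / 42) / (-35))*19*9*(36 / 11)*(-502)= 49444992 / 2695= 18346.94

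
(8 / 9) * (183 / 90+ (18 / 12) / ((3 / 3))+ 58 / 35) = 872 / 189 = 4.61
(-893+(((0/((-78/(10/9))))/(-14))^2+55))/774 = -419/387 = -1.08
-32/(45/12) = -128/15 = -8.53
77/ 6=12.83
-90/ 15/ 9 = -2/ 3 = -0.67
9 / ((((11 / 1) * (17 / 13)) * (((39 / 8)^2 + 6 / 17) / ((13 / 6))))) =5408 / 96217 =0.06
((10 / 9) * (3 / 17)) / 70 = 1 / 357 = 0.00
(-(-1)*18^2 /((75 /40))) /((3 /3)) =864 /5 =172.80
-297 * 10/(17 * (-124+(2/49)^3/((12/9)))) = 34941753/24800399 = 1.41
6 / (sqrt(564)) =sqrt(141) / 47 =0.25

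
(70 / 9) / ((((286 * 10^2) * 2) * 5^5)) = 7 / 160875000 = 0.00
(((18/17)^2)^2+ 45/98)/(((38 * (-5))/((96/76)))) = -84276558/7387014845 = -0.01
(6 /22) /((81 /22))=2 /27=0.07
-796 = -796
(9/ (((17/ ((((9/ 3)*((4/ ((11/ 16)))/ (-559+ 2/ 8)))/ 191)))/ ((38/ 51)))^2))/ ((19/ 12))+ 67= 13709926879312036507/ 204625774317198025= 67.00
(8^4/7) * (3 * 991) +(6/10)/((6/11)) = 121774157/70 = 1739630.81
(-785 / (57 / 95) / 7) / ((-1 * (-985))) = -785 / 4137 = -0.19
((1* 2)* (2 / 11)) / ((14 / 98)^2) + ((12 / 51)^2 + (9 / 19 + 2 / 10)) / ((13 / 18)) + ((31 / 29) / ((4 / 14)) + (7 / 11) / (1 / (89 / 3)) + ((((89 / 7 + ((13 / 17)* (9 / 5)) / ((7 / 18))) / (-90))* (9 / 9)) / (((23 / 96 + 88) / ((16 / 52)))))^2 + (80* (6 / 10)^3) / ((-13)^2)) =41.55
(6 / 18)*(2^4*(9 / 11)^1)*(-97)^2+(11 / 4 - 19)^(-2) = 1908145376 / 46475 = 41057.46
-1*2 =-2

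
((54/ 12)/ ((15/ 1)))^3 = 27/ 1000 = 0.03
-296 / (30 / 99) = -4884 / 5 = -976.80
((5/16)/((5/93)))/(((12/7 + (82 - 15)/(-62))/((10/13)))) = 20181/2860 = 7.06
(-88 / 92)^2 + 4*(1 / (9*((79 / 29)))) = 405488 / 376119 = 1.08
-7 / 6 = -1.17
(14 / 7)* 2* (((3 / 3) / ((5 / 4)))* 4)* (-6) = -384 / 5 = -76.80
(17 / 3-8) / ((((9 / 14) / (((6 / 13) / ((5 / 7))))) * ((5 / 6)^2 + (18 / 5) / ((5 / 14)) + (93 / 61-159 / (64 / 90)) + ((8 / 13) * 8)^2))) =174079360 / 13884344791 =0.01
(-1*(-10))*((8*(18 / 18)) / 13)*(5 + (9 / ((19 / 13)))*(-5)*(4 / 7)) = -134000 / 1729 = -77.50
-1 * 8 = -8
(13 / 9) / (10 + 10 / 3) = 13 / 120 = 0.11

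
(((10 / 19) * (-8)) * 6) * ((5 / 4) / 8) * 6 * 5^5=-1406250 / 19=-74013.16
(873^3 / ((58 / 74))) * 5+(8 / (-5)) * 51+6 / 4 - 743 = 1230876202751 / 290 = 4244400699.14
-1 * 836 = -836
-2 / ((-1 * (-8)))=-1 / 4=-0.25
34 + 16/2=42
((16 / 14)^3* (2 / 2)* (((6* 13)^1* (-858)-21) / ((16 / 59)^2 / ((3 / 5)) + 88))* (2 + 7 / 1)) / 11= -402685421760 / 434019509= -927.80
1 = 1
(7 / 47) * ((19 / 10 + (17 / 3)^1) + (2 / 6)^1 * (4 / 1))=623 / 470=1.33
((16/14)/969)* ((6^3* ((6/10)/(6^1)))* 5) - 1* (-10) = 22898/2261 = 10.13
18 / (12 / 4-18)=-6 / 5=-1.20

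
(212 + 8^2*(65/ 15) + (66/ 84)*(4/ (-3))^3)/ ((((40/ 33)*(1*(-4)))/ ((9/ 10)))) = -253363/ 2800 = -90.49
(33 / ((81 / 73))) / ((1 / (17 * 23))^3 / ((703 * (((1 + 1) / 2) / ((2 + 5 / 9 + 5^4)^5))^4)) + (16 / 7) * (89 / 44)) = 0.00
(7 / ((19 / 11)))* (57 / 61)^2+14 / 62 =434224 / 115351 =3.76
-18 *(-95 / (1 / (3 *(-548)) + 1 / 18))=8433720 / 271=31120.74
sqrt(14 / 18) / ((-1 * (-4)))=sqrt(7) / 12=0.22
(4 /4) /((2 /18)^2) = 81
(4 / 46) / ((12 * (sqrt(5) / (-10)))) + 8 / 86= 0.06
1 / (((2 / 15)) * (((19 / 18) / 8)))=1080 / 19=56.84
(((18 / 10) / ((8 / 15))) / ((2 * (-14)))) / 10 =-0.01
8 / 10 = 4 / 5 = 0.80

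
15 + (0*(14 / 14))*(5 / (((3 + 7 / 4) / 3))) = 15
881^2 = 776161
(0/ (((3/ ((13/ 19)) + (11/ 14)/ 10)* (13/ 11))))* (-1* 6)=0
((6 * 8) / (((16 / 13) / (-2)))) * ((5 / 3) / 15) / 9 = -26 / 27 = -0.96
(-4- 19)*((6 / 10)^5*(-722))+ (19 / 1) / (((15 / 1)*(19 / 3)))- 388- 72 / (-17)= 48222511 / 53125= 907.72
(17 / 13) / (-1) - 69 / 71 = -2104 / 923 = -2.28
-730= -730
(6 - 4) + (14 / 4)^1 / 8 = 39 / 16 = 2.44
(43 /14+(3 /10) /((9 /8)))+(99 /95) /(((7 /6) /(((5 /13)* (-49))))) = -700033 /51870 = -13.50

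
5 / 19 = 0.26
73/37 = 1.97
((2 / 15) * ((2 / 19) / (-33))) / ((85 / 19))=-4 / 42075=-0.00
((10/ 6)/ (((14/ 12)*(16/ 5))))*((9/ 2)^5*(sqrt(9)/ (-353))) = -4428675/ 632576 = -7.00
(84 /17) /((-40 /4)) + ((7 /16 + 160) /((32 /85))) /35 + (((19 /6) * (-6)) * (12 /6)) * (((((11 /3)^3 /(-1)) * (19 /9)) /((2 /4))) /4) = 147241563481 /74027520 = 1989.01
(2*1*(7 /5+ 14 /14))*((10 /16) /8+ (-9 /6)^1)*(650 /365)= -3549 /292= -12.15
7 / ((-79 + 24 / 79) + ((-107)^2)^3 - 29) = 553 / 118557697787563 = 0.00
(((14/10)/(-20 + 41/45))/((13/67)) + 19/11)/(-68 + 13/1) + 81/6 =182081461/13512070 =13.48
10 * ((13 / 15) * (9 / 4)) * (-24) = -468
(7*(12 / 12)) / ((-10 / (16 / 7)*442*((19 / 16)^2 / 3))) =-3072 / 398905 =-0.01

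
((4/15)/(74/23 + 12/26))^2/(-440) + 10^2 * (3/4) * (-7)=-525.00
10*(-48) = -480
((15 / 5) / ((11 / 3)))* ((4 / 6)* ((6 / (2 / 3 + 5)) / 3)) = 36 / 187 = 0.19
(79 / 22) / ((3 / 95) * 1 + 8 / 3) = 22515 / 16918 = 1.33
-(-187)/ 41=187/ 41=4.56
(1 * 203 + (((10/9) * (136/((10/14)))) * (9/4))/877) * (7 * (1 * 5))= 6247745/877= 7124.00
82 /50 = 41 /25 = 1.64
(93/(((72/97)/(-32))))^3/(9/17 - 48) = 29582112181184/21789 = 1357662682.14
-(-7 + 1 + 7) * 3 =-3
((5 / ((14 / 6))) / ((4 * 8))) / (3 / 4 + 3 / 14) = 5 / 72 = 0.07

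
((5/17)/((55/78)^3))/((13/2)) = 73008/565675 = 0.13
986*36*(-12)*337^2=-48374942688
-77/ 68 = -1.13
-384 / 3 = -128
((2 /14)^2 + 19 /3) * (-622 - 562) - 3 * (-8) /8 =-7519.83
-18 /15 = -6 /5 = -1.20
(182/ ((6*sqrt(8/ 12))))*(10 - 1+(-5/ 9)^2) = 34307*sqrt(6)/ 243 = 345.82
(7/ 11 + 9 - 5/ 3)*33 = 263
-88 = -88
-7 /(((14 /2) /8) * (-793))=8 /793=0.01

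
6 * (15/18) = 5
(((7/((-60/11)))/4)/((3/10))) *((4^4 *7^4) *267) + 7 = -526529675/3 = -175509891.67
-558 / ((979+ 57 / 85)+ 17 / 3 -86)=-142290 / 229331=-0.62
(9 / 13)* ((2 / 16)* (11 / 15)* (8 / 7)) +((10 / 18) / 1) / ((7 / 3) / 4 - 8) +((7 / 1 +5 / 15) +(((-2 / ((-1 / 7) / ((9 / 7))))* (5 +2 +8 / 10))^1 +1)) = 1204572 / 8099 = 148.73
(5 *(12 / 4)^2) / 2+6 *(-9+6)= 9 / 2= 4.50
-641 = -641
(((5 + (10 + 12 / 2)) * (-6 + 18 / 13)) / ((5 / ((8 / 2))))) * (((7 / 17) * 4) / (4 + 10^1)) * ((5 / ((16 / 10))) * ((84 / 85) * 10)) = -1058400 / 3757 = -281.71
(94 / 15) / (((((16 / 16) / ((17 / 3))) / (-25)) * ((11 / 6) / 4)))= -63920 / 33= -1936.97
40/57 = 0.70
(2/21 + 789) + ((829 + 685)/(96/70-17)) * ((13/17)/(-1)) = 168559999/195279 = 863.18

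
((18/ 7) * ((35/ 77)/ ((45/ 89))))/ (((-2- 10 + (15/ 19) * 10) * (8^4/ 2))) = -1691/ 6150144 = -0.00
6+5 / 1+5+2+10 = 28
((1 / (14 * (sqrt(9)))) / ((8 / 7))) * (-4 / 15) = -1 / 180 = -0.01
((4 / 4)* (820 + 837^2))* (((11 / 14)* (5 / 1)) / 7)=38576395 / 98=393636.68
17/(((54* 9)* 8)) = 17/3888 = 0.00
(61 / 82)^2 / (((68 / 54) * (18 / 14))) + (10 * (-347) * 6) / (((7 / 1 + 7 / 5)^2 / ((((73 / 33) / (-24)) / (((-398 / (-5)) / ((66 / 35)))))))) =34622132627 / 35110445202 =0.99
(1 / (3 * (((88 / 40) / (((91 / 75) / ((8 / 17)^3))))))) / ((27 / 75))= 2235415 / 456192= 4.90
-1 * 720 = -720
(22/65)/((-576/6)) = -11/3120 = -0.00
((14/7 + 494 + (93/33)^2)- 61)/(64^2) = 13399/123904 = 0.11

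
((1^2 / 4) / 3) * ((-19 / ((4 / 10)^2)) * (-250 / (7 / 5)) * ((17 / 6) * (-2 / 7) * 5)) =-25234375 / 3528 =-7152.60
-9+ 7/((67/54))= -225/67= -3.36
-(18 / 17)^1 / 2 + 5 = 76 / 17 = 4.47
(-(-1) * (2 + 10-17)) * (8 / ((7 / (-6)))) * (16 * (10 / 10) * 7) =3840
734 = 734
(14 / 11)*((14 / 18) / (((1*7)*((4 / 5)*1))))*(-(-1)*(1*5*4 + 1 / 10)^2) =71.42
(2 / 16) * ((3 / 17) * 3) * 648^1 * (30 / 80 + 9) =54675 / 136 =402.02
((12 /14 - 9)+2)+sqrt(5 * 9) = -43 /7+3 * sqrt(5) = 0.57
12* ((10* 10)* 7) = 8400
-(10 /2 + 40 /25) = -33 /5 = -6.60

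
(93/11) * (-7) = -651/11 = -59.18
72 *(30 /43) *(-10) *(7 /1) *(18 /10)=-272160 /43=-6329.30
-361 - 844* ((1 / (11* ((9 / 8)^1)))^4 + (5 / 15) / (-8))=-62605754033 / 192119202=-325.87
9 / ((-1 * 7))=-9 / 7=-1.29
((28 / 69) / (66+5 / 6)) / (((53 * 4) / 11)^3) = 9317 / 10984740568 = 0.00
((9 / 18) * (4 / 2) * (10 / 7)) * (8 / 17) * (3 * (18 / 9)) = 480 / 119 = 4.03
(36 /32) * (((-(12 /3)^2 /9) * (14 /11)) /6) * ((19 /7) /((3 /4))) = -152 /99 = -1.54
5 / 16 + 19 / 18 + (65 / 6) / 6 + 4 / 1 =1033 / 144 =7.17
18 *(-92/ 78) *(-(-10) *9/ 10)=-2484/ 13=-191.08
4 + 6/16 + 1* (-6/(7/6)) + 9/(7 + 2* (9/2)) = -23/112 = -0.21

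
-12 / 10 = -6 / 5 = -1.20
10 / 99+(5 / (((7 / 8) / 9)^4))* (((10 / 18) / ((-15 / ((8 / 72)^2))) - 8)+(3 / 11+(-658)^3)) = -11048892731596730 / 693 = -15943568155262.24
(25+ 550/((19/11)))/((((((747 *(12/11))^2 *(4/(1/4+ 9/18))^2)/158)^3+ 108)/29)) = 0.00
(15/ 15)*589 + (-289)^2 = 84110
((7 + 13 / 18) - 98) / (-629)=1625 / 11322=0.14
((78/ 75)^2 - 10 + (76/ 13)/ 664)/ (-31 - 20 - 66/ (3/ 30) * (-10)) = -12016817/ 8832963750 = -0.00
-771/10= -77.10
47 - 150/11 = 367/11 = 33.36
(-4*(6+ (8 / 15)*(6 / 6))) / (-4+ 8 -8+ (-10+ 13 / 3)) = 392 / 145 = 2.70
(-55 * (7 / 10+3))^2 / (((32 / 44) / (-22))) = -20043529 / 16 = -1252720.56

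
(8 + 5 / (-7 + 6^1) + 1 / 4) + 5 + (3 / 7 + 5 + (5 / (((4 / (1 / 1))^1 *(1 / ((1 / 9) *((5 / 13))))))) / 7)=11209 / 819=13.69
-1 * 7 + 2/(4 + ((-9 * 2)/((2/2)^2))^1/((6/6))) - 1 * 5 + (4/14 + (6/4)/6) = -325/28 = -11.61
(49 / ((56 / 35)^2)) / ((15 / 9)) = 735 / 64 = 11.48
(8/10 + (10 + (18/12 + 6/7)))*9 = 8289/70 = 118.41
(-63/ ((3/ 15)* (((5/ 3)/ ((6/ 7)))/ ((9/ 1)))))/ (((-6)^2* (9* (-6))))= 3/ 4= 0.75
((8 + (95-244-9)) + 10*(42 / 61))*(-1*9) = 78570 / 61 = 1288.03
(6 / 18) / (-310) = -1 / 930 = -0.00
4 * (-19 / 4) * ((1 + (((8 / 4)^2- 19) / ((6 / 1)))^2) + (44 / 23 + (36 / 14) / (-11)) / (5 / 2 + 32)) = -67783697 / 488796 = -138.67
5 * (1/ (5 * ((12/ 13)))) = 13/ 12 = 1.08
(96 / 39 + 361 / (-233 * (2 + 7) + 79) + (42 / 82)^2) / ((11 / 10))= 561162585 / 242546447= 2.31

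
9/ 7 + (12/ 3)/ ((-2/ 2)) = -19/ 7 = -2.71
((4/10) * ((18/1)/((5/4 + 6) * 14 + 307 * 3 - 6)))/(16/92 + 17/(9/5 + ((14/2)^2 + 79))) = 358248/15420305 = 0.02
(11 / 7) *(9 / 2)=7.07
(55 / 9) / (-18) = -55 / 162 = -0.34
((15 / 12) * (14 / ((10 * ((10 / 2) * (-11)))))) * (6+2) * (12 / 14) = -12 / 55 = -0.22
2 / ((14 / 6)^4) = 0.07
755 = 755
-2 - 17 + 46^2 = 2097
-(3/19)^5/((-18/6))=81/2476099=0.00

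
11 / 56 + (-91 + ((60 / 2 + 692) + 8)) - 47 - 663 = -3965 / 56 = -70.80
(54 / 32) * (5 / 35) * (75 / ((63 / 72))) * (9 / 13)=18225 / 1274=14.31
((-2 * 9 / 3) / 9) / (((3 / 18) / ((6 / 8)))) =-3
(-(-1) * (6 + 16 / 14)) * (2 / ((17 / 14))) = 200 / 17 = 11.76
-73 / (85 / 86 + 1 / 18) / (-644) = 0.11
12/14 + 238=1672/7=238.86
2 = 2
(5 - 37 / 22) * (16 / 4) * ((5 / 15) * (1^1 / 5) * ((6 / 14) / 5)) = 146 / 1925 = 0.08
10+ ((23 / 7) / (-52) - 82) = -26231 / 364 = -72.06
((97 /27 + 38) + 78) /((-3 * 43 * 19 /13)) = -41977 /66177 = -0.63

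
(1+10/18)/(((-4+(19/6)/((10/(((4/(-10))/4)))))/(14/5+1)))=-1.47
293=293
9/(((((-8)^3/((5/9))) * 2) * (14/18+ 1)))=-45/16384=-0.00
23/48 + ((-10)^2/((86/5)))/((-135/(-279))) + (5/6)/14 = 60461/4816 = 12.55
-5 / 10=-1 / 2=-0.50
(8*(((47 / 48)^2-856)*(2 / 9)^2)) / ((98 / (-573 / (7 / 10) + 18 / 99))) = 15517808155 / 5501034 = 2820.89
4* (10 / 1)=40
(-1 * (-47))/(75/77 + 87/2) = 7238/6849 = 1.06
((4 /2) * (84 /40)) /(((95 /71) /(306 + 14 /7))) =459228 /475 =966.80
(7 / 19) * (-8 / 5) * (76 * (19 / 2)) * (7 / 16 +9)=-20083 / 5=-4016.60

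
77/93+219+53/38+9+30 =919627/3534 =260.22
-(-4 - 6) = 10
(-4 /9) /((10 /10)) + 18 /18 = 5 /9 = 0.56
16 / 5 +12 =76 / 5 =15.20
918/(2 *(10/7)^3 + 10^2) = 52479/6050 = 8.67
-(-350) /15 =70 /3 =23.33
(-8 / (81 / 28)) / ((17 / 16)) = -3584 / 1377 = -2.60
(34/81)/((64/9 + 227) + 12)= 34/19935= 0.00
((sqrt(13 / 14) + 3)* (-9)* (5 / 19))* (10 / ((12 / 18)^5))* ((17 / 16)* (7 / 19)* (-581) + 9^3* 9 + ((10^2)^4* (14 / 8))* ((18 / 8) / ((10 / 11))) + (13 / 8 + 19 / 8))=-21597487764009525 / 92416 - 7199162588003175* sqrt(182) / 1293824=-308764439248.25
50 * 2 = 100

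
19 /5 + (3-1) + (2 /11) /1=329 /55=5.98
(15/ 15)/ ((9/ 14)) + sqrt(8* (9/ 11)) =14/ 9 + 6* sqrt(22)/ 11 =4.11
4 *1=4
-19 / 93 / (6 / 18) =-19 / 31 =-0.61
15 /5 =3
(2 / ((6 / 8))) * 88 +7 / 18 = 4231 / 18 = 235.06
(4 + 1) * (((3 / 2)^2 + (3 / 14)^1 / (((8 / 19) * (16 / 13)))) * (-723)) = -17254395 / 1792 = -9628.57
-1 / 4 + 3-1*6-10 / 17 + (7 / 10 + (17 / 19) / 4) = -4707 / 1615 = -2.91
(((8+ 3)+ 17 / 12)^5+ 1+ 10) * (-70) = -2570487951535 / 124416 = -20660429.14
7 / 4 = 1.75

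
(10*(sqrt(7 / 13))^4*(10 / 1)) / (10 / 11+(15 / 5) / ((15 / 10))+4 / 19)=9.29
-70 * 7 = -490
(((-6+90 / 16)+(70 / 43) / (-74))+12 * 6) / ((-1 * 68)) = -911363 / 865504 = -1.05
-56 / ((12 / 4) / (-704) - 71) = 5632 / 7141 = 0.79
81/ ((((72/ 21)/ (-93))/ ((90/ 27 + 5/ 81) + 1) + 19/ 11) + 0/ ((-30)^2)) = 17207883/ 365165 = 47.12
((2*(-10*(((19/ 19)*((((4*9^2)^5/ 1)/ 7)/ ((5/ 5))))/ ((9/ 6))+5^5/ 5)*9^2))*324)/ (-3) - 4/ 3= 1249377894236620052/ 21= 59494185439839050.10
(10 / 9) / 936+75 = 315905 / 4212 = 75.00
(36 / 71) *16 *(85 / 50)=4896 / 355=13.79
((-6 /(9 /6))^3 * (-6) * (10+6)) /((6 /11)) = 11264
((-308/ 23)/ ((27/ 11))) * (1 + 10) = -37268/ 621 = -60.01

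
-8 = -8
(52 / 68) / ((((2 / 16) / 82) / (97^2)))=80239952 / 17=4719997.18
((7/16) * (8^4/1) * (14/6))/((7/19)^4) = 33362176/147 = 226953.58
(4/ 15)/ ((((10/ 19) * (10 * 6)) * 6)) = 19/ 13500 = 0.00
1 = 1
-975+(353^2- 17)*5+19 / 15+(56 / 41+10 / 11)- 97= 4207096279 / 6765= 621891.54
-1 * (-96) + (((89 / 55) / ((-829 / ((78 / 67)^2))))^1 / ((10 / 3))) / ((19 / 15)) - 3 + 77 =661100898008 / 3888843145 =170.00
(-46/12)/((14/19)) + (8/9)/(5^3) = -163651/31500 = -5.20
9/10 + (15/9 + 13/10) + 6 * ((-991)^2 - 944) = 5886825.87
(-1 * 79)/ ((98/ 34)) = -1343/ 49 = -27.41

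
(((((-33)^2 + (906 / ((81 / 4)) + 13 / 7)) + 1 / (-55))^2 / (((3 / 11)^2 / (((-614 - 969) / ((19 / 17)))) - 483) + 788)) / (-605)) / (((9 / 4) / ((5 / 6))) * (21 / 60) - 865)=0.01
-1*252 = -252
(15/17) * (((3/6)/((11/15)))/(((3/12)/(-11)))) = -450/17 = -26.47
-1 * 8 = -8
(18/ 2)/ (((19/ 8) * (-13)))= -72/ 247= -0.29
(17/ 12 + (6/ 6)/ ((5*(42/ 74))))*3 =743/ 140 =5.31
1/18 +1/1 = 19/18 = 1.06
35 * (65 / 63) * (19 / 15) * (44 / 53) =54340 / 1431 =37.97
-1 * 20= -20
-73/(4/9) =-657/4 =-164.25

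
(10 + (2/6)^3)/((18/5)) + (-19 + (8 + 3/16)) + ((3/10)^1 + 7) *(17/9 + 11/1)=1673093/19440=86.06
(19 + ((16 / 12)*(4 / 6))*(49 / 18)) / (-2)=-1735 / 162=-10.71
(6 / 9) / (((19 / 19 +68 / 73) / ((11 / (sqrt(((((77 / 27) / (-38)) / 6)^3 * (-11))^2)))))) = 3784479698304 / 21457051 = 176374.64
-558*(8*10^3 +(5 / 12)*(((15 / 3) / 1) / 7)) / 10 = -12499665 / 28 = -446416.61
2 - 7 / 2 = -3 / 2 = -1.50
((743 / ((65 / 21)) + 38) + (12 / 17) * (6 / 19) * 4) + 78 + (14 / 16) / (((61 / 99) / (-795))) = -7909852733 / 10245560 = -772.03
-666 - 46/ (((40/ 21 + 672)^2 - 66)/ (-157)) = -66681656883/ 100124999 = -665.98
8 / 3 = 2.67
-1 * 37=-37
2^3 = 8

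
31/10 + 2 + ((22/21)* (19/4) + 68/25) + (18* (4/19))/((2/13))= 373342/9975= 37.43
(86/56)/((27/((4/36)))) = 43/6804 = 0.01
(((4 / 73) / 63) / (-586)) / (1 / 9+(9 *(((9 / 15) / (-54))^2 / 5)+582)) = -1000 / 392199548223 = -0.00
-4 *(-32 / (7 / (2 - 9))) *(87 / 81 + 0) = -3712 / 27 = -137.48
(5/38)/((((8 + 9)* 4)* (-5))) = -1/2584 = -0.00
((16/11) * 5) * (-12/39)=-320/143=-2.24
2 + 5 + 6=13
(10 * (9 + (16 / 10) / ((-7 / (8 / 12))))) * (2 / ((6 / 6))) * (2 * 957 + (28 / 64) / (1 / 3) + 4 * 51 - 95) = 358206.92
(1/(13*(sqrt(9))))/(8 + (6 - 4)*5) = 1/702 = 0.00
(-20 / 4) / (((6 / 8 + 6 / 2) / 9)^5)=-248832 / 625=-398.13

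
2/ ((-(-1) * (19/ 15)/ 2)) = 60/ 19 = 3.16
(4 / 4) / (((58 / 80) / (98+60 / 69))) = 90960 / 667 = 136.37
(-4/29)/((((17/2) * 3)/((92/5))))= -736/7395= -0.10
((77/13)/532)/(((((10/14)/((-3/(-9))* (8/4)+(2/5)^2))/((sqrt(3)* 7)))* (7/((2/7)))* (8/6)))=341* sqrt(3)/123500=0.00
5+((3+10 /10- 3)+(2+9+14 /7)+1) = 20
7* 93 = 651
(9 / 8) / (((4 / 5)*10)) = 9 / 64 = 0.14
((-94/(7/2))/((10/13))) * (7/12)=-611/30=-20.37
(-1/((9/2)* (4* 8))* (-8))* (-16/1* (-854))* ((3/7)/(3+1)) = 244/3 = 81.33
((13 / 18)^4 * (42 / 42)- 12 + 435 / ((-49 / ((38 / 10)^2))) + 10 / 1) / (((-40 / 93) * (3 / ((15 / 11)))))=103584082837 / 754427520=137.30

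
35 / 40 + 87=703 / 8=87.88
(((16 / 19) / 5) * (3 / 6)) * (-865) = -1384 / 19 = -72.84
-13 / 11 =-1.18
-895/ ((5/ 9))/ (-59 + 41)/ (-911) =-179/ 1822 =-0.10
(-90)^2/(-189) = -300/7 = -42.86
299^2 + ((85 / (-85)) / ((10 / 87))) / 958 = 856461493 / 9580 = 89400.99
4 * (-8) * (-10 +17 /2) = 48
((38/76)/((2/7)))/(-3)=-7/12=-0.58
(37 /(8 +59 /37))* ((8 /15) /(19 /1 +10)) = 10952 /154425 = 0.07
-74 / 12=-37 / 6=-6.17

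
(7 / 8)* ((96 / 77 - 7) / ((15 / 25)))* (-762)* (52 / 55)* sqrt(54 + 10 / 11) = 1462786* sqrt(1661) / 1331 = 44790.67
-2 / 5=-0.40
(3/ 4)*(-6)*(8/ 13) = -36/ 13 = -2.77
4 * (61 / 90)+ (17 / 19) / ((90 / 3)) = 4687 / 1710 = 2.74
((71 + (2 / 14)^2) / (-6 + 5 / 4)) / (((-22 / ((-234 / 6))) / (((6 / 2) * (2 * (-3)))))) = 4885920 / 10241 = 477.09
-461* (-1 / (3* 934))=461 / 2802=0.16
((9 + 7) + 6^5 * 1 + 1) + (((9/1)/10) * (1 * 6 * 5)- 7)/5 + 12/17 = 132561/17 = 7797.71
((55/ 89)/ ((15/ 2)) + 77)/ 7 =20581/ 1869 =11.01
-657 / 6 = -219 / 2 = -109.50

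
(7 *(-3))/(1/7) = -147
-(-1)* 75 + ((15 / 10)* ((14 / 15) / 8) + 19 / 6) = 9401 / 120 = 78.34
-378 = -378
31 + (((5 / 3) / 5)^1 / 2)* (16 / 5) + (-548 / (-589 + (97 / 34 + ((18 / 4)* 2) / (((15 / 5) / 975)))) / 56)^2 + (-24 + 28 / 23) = 311818926986572 / 35633426500035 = 8.75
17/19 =0.89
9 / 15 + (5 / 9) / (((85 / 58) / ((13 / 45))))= 977 / 1377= 0.71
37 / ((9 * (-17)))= -37 / 153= -0.24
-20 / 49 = -0.41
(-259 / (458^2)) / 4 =-259 / 839056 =-0.00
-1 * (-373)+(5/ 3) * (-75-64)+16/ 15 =712/ 5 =142.40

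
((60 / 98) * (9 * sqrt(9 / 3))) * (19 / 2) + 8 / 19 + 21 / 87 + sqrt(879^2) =2565 * sqrt(3) / 49 + 484694 / 551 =970.33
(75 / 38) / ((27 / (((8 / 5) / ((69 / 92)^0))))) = 0.12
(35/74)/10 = 7/148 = 0.05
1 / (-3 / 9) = -3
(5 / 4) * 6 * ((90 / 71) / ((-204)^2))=75 / 328304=0.00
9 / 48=3 / 16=0.19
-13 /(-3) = 13 /3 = 4.33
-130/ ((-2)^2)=-65/ 2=-32.50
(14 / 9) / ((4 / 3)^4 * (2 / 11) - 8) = -693 / 3308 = -0.21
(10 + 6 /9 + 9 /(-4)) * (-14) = -707 /6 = -117.83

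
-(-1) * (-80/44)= -20/11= -1.82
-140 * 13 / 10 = -182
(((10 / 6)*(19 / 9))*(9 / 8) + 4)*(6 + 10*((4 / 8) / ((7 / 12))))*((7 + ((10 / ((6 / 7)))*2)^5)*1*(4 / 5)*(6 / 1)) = 3849903649.49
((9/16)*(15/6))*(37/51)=555/544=1.02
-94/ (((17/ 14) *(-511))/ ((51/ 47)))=12/ 73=0.16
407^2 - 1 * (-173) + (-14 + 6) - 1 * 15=165799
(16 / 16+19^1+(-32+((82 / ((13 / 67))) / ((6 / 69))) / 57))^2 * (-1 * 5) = -14736477605 / 549081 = -26838.44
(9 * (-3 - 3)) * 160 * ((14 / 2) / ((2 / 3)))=-90720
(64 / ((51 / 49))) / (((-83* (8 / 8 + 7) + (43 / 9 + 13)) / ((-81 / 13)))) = 95256 / 160667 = 0.59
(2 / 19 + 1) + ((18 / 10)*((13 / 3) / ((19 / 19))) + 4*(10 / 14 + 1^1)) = 10482 / 665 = 15.76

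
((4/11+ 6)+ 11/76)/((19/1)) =5441/15884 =0.34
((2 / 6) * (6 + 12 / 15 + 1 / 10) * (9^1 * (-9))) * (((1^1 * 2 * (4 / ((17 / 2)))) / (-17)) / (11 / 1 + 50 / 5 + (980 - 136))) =14904 / 1249925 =0.01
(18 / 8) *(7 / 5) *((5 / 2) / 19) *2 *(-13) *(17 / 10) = -13923 / 760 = -18.32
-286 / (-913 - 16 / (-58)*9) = 8294 / 26405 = 0.31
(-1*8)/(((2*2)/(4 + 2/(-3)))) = -20/3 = -6.67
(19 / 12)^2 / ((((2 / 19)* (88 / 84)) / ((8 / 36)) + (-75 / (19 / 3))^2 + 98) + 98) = 912247 / 122532624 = 0.01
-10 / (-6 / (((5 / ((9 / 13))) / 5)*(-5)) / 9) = -325 / 3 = -108.33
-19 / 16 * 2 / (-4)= 19 / 32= 0.59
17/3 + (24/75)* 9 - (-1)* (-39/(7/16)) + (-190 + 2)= -141013/525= -268.60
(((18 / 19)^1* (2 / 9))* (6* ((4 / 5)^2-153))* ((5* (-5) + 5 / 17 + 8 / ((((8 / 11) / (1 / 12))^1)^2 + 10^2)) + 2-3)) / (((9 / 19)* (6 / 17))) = 35418504524 / 1199025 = 29539.42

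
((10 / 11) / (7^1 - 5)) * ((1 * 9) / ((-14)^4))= 45 / 422576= 0.00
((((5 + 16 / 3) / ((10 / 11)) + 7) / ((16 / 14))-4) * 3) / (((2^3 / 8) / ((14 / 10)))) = 20279 / 400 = 50.70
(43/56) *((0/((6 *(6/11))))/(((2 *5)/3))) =0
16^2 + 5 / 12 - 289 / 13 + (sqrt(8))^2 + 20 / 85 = 642901 / 2652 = 242.42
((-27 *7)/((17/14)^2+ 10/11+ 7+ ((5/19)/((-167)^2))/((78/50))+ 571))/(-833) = 171856368684/439606343108531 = 0.00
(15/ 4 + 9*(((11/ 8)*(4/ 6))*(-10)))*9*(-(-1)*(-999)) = 2832165/ 4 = 708041.25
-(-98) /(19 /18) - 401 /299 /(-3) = 1589927 /17043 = 93.29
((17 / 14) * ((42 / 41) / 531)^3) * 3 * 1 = 3332 / 127394334531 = 0.00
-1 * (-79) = 79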